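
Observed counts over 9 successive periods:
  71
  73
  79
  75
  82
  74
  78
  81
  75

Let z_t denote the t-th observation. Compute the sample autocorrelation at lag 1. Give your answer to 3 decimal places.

Mean z̄ = (71 + 73 + 79 + 75 + 82 + 74 + 78 + 81 + 75)/9 = 76.4444
Numerator Σ_{t=1}^{8}(z_t−z̄)(z_{t+1}−z̄) = -18.6420
Denominator Σ(z_t−z̄)² = 112.2222
r_1 = -18.6420 / 112.2222 = -0.166

-0.166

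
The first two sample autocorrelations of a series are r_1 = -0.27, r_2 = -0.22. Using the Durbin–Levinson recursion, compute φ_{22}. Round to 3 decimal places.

-0.316

φ_{22} = (r_2 − r_1²) / (1 − r_1²)
r_1² = (-0.27)² = 0.0729
Numerator = -0.22 − 0.0729 = -0.2929; denominator = 1 − 0.0729 = 0.9271
φ_{22} = -0.2929 / 0.9271 = -0.316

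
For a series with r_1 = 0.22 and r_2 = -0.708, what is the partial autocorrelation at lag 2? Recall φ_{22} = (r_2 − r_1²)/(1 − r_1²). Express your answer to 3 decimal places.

φ_{22} = (r_2 − r_1²) / (1 − r_1²)
r_1² = (0.22)² = 0.0484
Numerator = -0.708 − 0.0484 = -0.7564; denominator = 1 − 0.0484 = 0.9516
φ_{22} = -0.7564 / 0.9516 = -0.795

-0.795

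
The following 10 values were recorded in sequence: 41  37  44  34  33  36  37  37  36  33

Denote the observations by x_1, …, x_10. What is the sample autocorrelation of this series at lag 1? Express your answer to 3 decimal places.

Mean x̄ = (41 + 37 + 44 + 34 + 33 + 36 + 37 + 37 + 36 + 33)/10 = 36.8000
Numerator Σ_{t=1}^{9}(x_t−x̄)(x_{t+1}−x̄) = -1.4400
Denominator Σ(x_t−x̄)² = 107.6000
r_1 = -1.4400 / 107.6000 = -0.013

-0.013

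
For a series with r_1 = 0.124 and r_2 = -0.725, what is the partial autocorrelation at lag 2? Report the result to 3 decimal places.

φ_{22} = (r_2 − r_1²) / (1 − r_1²)
r_1² = (0.124)² = 0.015376
Numerator = -0.725 − 0.0154 = -0.7404; denominator = 1 − 0.0154 = 0.9846
φ_{22} = -0.7404 / 0.9846 = -0.752

-0.752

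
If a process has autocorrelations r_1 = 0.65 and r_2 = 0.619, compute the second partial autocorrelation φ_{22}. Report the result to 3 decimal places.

φ_{22} = (r_2 − r_1²) / (1 − r_1²)
r_1² = (0.65)² = 0.4225
Numerator = 0.619 − 0.4225 = 0.1965; denominator = 1 − 0.4225 = 0.5775
φ_{22} = 0.1965 / 0.5775 = 0.340

0.340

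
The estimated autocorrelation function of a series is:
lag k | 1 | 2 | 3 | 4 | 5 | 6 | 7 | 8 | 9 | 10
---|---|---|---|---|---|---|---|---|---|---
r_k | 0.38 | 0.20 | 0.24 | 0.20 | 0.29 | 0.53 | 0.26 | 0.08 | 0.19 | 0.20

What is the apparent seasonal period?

The largest autocorrelation is r_6 = 0.53; the remaining lags stay at or below 0.38. The elevated value at lag 1 (0.38), dropping to 0.20 at lag 2, reflects decaying short-term dependence rather than seasonality.
The dominant spike at lag 6 indicates a seasonal period of 6.

6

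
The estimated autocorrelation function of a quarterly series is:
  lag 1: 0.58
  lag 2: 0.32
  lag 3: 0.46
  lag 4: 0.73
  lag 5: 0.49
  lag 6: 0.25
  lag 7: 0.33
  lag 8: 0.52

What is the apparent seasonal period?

4

The largest autocorrelation is r_4 = 0.73; the remaining lags stay at or below 0.58. The elevated value at lag 1 (0.58), dropping to 0.32 at lag 2, reflects decaying short-term dependence rather than seasonality.
The dominant spike at lag 4 indicates a seasonal period of 4.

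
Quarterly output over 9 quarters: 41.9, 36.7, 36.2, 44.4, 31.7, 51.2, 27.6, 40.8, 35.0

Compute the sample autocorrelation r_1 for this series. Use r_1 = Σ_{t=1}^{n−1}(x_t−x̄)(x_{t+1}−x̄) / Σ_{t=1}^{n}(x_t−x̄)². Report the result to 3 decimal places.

Mean x̄ = (41.9 + 36.7 + 36.2 + 44.4 + 31.7 + 51.2 + 27.6 + 40.8 + 35.0)/9 = 38.3889
Numerator Σ_{t=1}^{8}(x_t−x̄)(x_{t+1}−x̄) = -313.6923
Denominator Σ(x_t−x̄)² = 398.6689
r_1 = -313.6923 / 398.6689 = -0.787

-0.787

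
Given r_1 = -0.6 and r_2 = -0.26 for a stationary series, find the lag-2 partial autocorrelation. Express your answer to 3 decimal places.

-0.969

φ_{22} = (r_2 − r_1²) / (1 − r_1²)
r_1² = (-0.6)² = 0.36
Numerator = -0.26 − 0.3600 = -0.6200; denominator = 1 − 0.3600 = 0.6400
φ_{22} = -0.6200 / 0.6400 = -0.969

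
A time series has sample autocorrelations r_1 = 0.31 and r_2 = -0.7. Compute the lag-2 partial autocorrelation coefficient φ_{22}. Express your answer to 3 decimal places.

-0.881

φ_{22} = (r_2 − r_1²) / (1 − r_1²)
r_1² = (0.31)² = 0.0961
Numerator = -0.7 − 0.0961 = -0.7961; denominator = 1 − 0.0961 = 0.9039
φ_{22} = -0.7961 / 0.9039 = -0.881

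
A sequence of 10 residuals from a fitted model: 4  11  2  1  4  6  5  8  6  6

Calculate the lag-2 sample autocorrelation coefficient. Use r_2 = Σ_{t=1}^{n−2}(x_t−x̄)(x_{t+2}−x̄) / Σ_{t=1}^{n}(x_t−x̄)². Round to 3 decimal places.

Mean x̄ = (4 + 11 + 2 + 1 + 4 + 6 + 5 + 8 + 6 + 6)/10 = 5.3000
Numerator Σ_{t=1}^{8}(x_t−x̄)(x_{t+2}−x̄) = -14.9800
Denominator Σ(x_t−x̄)² = 74.1000
r_2 = -14.9800 / 74.1000 = -0.202

-0.202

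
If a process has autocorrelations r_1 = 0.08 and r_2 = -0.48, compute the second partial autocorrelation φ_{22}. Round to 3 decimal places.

-0.490

φ_{22} = (r_2 − r_1²) / (1 − r_1²)
r_1² = (0.08)² = 0.0064
Numerator = -0.48 − 0.0064 = -0.4864; denominator = 1 − 0.0064 = 0.9936
φ_{22} = -0.4864 / 0.9936 = -0.490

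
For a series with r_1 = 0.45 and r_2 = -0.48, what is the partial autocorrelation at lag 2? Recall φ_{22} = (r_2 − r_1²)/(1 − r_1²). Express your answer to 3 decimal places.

φ_{22} = (r_2 − r_1²) / (1 − r_1²)
r_1² = (0.45)² = 0.2025
Numerator = -0.48 − 0.2025 = -0.6825; denominator = 1 − 0.2025 = 0.7975
φ_{22} = -0.6825 / 0.7975 = -0.856

-0.856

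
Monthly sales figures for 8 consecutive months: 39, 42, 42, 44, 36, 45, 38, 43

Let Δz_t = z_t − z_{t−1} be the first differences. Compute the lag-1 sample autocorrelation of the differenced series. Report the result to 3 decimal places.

-0.801

First differences Δz: 3, 0, 2, -8, 9, -7, 5
Mean of differences = 0.5714
Numerator Σ(Δz_t−Δz̄)(Δz_{t+1}−Δz̄) = -184.0408
Denominator Σ(Δz_t−Δz̄)² = 229.7143
r_1(Δz) = -184.0408 / 229.7143 = -0.801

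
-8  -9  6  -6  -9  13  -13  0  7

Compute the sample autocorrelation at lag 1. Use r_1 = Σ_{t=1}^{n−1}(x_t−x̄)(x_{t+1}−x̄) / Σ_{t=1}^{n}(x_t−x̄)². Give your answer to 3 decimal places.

-0.453

Mean x̄ = (-8 − 9 + 6 − 6 − 9 + 13 − 13 + 0 + 7)/9 = -2.1111
Numerator Σ_{t=1}^{8}(x_t−x̄)(x_{t+1}−x̄) = -292.4568
Denominator Σ(x_t−x̄)² = 644.8889
r_1 = -292.4568 / 644.8889 = -0.453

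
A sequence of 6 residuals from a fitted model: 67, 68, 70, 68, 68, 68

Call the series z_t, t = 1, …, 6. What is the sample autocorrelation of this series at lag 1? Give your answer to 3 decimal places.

-0.075

Mean z̄ = (67 + 68 + 70 + 68 + 68 + 68)/6 = 68.1667
Deviations from mean: -1.1667, -0.1667, 1.8333, -0.1667, -0.1667, -0.1667
Σ(z_t−z̄)(z_{t+1}−z̄) = (0.1944) + (-0.3056) + (-0.3056) + (0.0278) + (0.0278) = -0.3611
Denominator Σ(z_t−z̄)² = 4.8333
r_1 = -0.3611 / 4.8333 = -0.075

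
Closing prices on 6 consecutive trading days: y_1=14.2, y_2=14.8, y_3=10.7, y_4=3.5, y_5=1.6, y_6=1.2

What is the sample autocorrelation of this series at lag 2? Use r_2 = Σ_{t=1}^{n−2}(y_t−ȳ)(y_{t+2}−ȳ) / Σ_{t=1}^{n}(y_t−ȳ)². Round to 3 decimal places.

Mean ȳ = (14.2 + 14.8 + 10.7 + 3.5 + 1.6 + 1.2)/6 = 7.6667
Σ(y_t−ȳ)(y_{t+2}−ȳ) = (19.8178) + (-29.7222) + (-18.4022) + (26.9444) = -1.3622
Denominator Σ(y_t−ȳ)² = 198.7533
r_2 = -1.3622 / 198.7533 = -0.007

-0.007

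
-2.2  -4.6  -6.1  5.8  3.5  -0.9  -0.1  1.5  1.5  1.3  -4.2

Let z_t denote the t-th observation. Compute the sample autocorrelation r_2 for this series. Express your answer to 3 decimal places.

Mean z̄ = (-2.2 − 4.6 − 6.1 + 5.8 + 3.5 − 0.9 − 0.1 + 1.5 + 1.5 + 1.3 − 4.2)/11 = -0.4091
Numerator Σ_{t=1}^{9}(z_t−z̄)(z_{t+2}−z̄) = -44.2374
Denominator Σ(z_t−z̄)² = 131.9091
r_2 = -44.2374 / 131.9091 = -0.335

-0.335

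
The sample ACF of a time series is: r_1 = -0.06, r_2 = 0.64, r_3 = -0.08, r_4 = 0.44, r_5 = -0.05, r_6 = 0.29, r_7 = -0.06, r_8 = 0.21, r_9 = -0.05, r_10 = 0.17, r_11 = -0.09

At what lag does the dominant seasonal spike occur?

The largest autocorrelation is r_2 = 0.64, with weaker echoes at lags 4 (0.44), 6 (0.29), 8 (0.21) and 10 (0.17); the remaining lags stay at or below -0.05.
The dominant spike at lag 2 indicates a seasonal period of 2.

2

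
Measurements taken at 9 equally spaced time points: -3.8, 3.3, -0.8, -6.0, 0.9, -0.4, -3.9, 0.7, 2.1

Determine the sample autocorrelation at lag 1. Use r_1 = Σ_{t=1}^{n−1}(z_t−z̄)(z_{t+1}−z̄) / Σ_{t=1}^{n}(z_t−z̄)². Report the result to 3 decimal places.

-0.290

Mean z̄ = (-3.8 + 3.3 − 0.8 − 6.0 + 0.9 − 0.4 − 3.9 + 0.7 + 2.1)/9 = -0.8778
Numerator Σ_{t=1}^{8}(z_t−z̄)(z_{t+1}−z̄) = -22.0527
Denominator Σ(z_t−z̄)² = 76.1156
r_1 = -22.0527 / 76.1156 = -0.290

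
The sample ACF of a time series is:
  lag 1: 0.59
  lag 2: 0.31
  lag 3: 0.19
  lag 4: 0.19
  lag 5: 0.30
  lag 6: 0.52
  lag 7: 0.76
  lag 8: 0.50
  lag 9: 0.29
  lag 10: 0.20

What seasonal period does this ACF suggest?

7

The largest autocorrelation is r_7 = 0.76; the remaining lags stay at or below 0.59. The elevated value at lag 1 (0.59), dropping to 0.31 at lag 2, reflects decaying short-term dependence rather than seasonality.
The dominant spike at lag 7 indicates a seasonal period of 7.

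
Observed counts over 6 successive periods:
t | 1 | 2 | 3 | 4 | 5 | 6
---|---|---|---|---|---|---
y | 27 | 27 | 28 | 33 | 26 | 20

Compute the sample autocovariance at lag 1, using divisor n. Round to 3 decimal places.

Mean ȳ = (27 + 27 + 28 + 33 + 26 + 20)/6 = 26.8333
Deviations: 0.1667, 0.1667, 1.1667, 6.1667, -0.8333, -6.8333
Σ_{t=1}^{5}(y_t−ȳ)(y_{t+1}−ȳ) = 7.9722
γ_1 = 7.9722 / 6 = 1.329

1.329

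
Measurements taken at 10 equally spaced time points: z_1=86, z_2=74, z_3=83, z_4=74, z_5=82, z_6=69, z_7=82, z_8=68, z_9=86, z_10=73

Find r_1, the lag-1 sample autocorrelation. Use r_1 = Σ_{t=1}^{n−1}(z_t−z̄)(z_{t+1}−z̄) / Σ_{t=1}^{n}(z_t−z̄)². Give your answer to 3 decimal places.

Mean z̄ = (86 + 74 + 83 + 74 + 82 + 69 + 82 + 68 + 86 + 73)/10 = 77.7000
Numerator Σ_{t=1}^{9}(z_t−z̄)(z_{t+1}−z̄) = -321.8900
Denominator Σ(z_t−z̄)² = 422.1000
r_1 = -321.8900 / 422.1000 = -0.763

-0.763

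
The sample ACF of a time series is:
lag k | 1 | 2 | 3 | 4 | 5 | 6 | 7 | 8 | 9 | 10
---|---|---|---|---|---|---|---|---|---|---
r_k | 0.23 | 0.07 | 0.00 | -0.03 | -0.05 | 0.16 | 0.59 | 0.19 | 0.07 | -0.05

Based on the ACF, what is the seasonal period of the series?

7

The largest autocorrelation is r_7 = 0.59; the remaining lags stay at or below 0.23. The elevated value at lag 1 (0.23), dropping to 0.07 at lag 2, reflects decaying short-term dependence rather than seasonality.
The dominant spike at lag 7 indicates a seasonal period of 7.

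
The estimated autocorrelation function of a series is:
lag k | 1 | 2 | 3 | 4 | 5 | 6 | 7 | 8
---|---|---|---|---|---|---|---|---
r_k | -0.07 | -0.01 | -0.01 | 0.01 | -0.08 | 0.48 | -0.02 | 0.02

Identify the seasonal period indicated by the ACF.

6

The largest autocorrelation is r_6 = 0.48; the remaining lags stay at or below 0.02.
The dominant spike at lag 6 indicates a seasonal period of 6.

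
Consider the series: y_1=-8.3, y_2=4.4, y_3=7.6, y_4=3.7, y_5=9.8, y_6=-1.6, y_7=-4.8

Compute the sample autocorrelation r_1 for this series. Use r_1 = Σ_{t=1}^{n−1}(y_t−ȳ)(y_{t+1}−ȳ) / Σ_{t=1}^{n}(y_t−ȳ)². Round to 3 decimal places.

0.053

Mean ȳ = (-8.3 + 4.4 + 7.6 + 3.7 + 9.8 − 1.6 − 4.8)/7 = 1.5429
Deviations from mean: -9.8429, 2.8571, 6.0571, 2.1571, 8.2571, -3.1429, -6.3429
Numerator Σ_{t=1}^{6}(y_t−ȳ)(y_{t+1}−ȳ) = 14.0453
Denominator Σ(y_t−ȳ)² = 264.6771
r_1 = 14.0453 / 264.6771 = 0.053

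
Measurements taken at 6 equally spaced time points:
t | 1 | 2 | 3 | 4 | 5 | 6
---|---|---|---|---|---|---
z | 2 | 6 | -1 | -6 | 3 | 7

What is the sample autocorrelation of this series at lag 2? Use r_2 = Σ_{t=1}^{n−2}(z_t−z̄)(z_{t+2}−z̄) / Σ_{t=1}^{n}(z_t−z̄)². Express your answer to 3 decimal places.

-0.670

Mean z̄ = (2 + 6 − 1 − 6 + 3 + 7)/6 = 1.8333
Deviations from mean: 0.1667, 4.1667, -2.8333, -7.8333, 1.1667, 5.1667
Σ(z_t−z̄)(z_{t+2}−z̄) = (-0.4722) + (-32.6389) + (-3.3056) + (-40.4722) = -76.8889
Denominator Σ(z_t−z̄)² = 114.8333
r_2 = -76.8889 / 114.8333 = -0.670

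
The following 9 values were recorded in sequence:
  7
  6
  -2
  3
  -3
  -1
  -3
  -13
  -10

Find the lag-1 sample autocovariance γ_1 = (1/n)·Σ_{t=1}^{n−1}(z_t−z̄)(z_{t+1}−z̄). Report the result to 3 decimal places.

18.192

Mean z̄ = (7 + 6 − 2 + 3 − 3 − 1 − 3 − 13 − 10)/9 = -1.7778
Σ_{t=1}^{8}(z_t−z̄)(z_{t+1}−z̄) = 163.7284
γ_1 = 163.7284 / 9 = 18.192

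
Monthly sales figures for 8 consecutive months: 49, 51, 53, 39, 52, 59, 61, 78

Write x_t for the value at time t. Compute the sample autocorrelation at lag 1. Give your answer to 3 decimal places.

0.295

Mean x̄ = (49 + 51 + 53 + 39 + 52 + 59 + 61 + 78)/8 = 55.2500
Numerator Σ_{t=1}^{7}(x_t−x̄)(x_{t+1}−x̄) = 265.6875
Denominator Σ(x_t−x̄)² = 901.5000
r_1 = 265.6875 / 901.5000 = 0.295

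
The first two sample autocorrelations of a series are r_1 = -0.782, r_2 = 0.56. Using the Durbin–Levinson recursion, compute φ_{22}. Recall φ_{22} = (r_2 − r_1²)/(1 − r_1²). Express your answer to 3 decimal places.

-0.133

φ_{22} = (r_2 − r_1²) / (1 − r_1²)
r_1² = (-0.782)² = 0.611524
Numerator = 0.56 − 0.6115 = -0.0515; denominator = 1 − 0.6115 = 0.3885
φ_{22} = -0.0515 / 0.3885 = -0.133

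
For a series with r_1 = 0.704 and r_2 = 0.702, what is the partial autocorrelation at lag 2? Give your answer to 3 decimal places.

φ_{22} = (r_2 − r_1²) / (1 − r_1²)
r_1² = (0.704)² = 0.495616
Numerator = 0.702 − 0.4956 = 0.2064; denominator = 1 − 0.4956 = 0.5044
φ_{22} = 0.2064 / 0.5044 = 0.409

0.409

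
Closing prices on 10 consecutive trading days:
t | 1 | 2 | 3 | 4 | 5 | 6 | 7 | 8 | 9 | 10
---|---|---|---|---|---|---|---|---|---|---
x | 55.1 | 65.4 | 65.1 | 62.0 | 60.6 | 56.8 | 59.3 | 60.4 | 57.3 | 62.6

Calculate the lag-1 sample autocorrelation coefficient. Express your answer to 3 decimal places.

0.010

Mean x̄ = (55.1 + 65.4 + 65.1 + 62.0 + 60.6 + 56.8 + 59.3 + 60.4 + 57.3 + 62.6)/10 = 60.4600
Numerator Σ_{t=1}^{9}(x_t−x̄)(x_{t+1}−x̄) = 1.0344
Denominator Σ(x_t−x̄)² = 106.3640
r_1 = 1.0344 / 106.3640 = 0.010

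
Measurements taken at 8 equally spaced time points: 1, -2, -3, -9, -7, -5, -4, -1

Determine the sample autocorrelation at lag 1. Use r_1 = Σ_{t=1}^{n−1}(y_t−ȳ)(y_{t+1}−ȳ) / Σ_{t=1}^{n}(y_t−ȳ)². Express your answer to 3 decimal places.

Mean ȳ = (1 − 2 − 3 − 9 − 7 − 5 − 4 − 1)/8 = -3.7500
Deviations from mean: 4.7500, 1.7500, 0.7500, -5.2500, -3.2500, -1.2500, -0.2500, 2.7500
Numerator Σ_{t=1}^{7}(y_t−ȳ)(y_{t+1}−ȳ) = 26.4375
Denominator Σ(y_t−ȳ)² = 73.5000
r_1 = 26.4375 / 73.5000 = 0.360

0.360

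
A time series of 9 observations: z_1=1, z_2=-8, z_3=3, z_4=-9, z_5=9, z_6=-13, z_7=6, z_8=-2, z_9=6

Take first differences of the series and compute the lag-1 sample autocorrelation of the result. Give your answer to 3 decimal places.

First differences Δz: -9, 11, -12, 18, -22, 19, -8, 8
Mean of differences = 0.6250
Numerator Σ(Δz_t−Δz̄)(Δz_{t+1}−Δz̄) = -1481.1406
Denominator Σ(Δz_t−Δz̄)² = 1639.8750
r_1(Δz) = -1481.1406 / 1639.8750 = -0.903

-0.903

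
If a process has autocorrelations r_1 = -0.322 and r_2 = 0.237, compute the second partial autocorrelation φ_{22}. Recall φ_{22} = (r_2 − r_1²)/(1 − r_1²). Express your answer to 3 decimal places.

φ_{22} = (r_2 − r_1²) / (1 − r_1²)
r_1² = (-0.322)² = 0.103684
Numerator = 0.237 − 0.1037 = 0.1333; denominator = 1 − 0.1037 = 0.8963
φ_{22} = 0.1333 / 0.8963 = 0.149

0.149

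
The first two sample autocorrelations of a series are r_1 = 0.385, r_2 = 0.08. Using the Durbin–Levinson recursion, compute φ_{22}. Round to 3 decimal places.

-0.080

φ_{22} = (r_2 − r_1²) / (1 − r_1²)
r_1² = (0.385)² = 0.148225
Numerator = 0.08 − 0.1482 = -0.0682; denominator = 1 − 0.1482 = 0.8518
φ_{22} = -0.0682 / 0.8518 = -0.080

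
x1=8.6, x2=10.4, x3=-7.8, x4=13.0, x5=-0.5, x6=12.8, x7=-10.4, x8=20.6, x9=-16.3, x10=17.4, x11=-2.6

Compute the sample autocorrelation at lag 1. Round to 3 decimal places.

Mean x̄ = (8.6 + 10.4 − 7.8 + 13.0 − 0.5 + 12.8 − 10.4 + 20.6 − 16.3 + 17.4 − 2.6)/11 = 4.1091
Numerator Σ_{t=1}^{10}(x_t−x̄)(x_{t+1}−x̄) = -1295.9410
Denominator Σ(x_t−x̄)² = 1498.0491
r_1 = -1295.9410 / 1498.0491 = -0.865

-0.865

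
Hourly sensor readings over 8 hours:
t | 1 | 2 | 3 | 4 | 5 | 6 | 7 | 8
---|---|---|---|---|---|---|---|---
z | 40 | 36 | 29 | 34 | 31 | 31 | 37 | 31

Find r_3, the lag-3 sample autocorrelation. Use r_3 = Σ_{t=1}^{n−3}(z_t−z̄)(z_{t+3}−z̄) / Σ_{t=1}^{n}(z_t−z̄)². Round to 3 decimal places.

Mean z̄ = (40 + 36 + 29 + 34 + 31 + 31 + 37 + 31)/8 = 33.6250
Numerator Σ_{t=1}^{5}(z_t−z̄)(z_{t+3}−z̄) = 16.4531
Denominator Σ(z_t−z̄)² = 99.8750
r_3 = 16.4531 / 99.8750 = 0.165

0.165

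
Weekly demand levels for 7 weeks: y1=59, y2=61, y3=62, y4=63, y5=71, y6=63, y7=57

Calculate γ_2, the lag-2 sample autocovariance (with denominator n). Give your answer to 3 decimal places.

Mean ȳ = (59 + 61 + 62 + 63 + 71 + 63 + 57)/7 = 62.2857
Deviations: -3.2857, -1.2857, -0.2857, 0.7143, 8.7143, 0.7143, -5.2857
Σ_{t=1}^{5}(y_t−ȳ)(y_{t+2}−ȳ) = -48.0204
γ_2 = -48.0204 / 7 = -6.860

-6.860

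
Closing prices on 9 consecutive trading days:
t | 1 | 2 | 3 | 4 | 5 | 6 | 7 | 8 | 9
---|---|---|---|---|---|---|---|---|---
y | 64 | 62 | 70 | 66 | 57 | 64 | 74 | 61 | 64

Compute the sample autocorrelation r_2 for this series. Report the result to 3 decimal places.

Mean ȳ = (64 + 62 + 70 + 66 + 57 + 64 + 74 + 61 + 64)/9 = 64.6667
Σ(y_t−ȳ)(y_{t+2}−ȳ) = (-3.5556) + (-3.5556) + (-40.8889) + (-0.8889) + (-71.5556) + (2.4444) + (-6.2222) = -124.2222
Denominator Σ(y_t−ȳ)² = 198.0000
r_2 = -124.2222 / 198.0000 = -0.627

-0.627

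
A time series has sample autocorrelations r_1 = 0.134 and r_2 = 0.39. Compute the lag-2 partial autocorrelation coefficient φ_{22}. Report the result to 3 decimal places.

φ_{22} = (r_2 − r_1²) / (1 − r_1²)
r_1² = (0.134)² = 0.017956
Numerator = 0.39 − 0.0180 = 0.3720; denominator = 1 − 0.0180 = 0.9820
φ_{22} = 0.3720 / 0.9820 = 0.379

0.379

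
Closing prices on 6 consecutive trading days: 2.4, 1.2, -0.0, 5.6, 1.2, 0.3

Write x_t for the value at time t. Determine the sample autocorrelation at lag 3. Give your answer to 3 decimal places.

Mean x̄ = (2.4 + 1.2 − 0.0 + 5.6 + 1.2 + 0.3)/6 = 1.7833
Deviations from mean: 0.6167, -0.5833, -1.7833, 3.8167, -0.5833, -1.4833
Σ(x_t−x̄)(x_{t+3}−x̄) = (2.3536) + (0.3403) + (2.6453) = 5.3392
Denominator Σ(x_t−x̄)² = 21.0083
r_3 = 5.3392 / 21.0083 = 0.254

0.254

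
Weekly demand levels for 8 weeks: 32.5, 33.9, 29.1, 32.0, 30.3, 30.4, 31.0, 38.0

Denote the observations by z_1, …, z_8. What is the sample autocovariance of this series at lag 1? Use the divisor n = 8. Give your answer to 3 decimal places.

-0.683

Mean z̄ = (32.5 + 33.9 + 29.1 + 32.0 + 30.3 + 30.4 + 31.0 + 38.0)/8 = 32.1500
Σ_{t=1}^{7}(z_t−z̄)(z_{t+1}−z̄) = -5.4675
γ_1 = -5.4675 / 8 = -0.683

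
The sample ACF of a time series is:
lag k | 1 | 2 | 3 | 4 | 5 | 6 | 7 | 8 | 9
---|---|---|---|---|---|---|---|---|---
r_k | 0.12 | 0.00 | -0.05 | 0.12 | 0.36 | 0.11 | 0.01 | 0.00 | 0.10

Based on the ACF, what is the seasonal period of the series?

The largest autocorrelation is r_5 = 0.36; the remaining lags stay at or below 0.12.
The dominant spike at lag 5 indicates a seasonal period of 5.

5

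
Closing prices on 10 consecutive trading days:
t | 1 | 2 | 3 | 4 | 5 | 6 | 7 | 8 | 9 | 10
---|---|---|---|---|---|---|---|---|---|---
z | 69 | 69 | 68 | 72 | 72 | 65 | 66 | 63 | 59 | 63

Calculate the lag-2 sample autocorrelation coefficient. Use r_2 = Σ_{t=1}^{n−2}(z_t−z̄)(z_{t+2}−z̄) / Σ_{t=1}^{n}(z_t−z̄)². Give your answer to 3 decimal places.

0.223

Mean z̄ = (69 + 69 + 68 + 72 + 72 + 65 + 66 + 63 + 59 + 63)/10 = 66.6000
Numerator Σ_{t=1}^{8}(z_t−z̄)(z_{t+2}−z̄) = 35.2800
Denominator Σ(z_t−z̄)² = 158.4000
r_2 = 35.2800 / 158.4000 = 0.223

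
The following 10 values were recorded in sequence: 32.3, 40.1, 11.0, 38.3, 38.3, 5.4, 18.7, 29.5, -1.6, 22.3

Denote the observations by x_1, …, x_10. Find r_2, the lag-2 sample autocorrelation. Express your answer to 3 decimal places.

-0.195

Mean x̄ = (32.3 + 40.1 + 11.0 + 38.3 + 38.3 + 5.4 + 18.7 + 29.5 − 1.6 + 22.3)/10 = 23.4300
Numerator Σ_{t=1}^{8}(x_t−x̄)(x_{t+2}−x̄) = -383.5558
Denominator Σ(x_t−x̄)² = 1965.3810
r_2 = -383.5558 / 1965.3810 = -0.195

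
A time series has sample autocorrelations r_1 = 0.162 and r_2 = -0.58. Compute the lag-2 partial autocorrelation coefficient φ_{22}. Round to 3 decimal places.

-0.623

φ_{22} = (r_2 − r_1²) / (1 − r_1²)
r_1² = (0.162)² = 0.026244
Numerator = -0.58 − 0.0262 = -0.6062; denominator = 1 − 0.0262 = 0.9738
φ_{22} = -0.6062 / 0.9738 = -0.623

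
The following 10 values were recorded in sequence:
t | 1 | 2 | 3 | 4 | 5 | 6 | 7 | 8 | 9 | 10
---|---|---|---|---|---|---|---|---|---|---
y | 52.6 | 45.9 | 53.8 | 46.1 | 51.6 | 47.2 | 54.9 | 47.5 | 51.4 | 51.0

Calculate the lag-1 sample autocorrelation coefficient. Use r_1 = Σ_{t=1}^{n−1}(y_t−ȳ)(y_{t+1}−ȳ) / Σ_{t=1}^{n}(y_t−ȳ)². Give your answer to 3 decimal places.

-0.825

Mean ȳ = (52.6 + 45.9 + 53.8 + 46.1 + 51.6 + 47.2 + 54.9 + 47.5 + 51.4 + 51.0)/10 = 50.2000
Numerator Σ_{t=1}^{9}(y_t−ȳ)(y_{t+1}−ȳ) = -79.5700
Denominator Σ(y_t−ȳ)² = 96.4400
r_1 = -79.5700 / 96.4400 = -0.825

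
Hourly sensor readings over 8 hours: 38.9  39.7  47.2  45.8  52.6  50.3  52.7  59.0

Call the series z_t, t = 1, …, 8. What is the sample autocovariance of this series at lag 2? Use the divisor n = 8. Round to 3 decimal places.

Mean z̄ = (38.9 + 39.7 + 47.2 + 45.8 + 52.6 + 50.3 + 52.7 + 59.0)/8 = 48.2750
Deviations: -9.3750, -8.5750, -1.0750, -2.4750, 4.3250, 2.0250, 4.4250, 10.7250
Σ_{t=1}^{6}(z_t−z̄)(z_{t+2}−z̄) = 62.4963
γ_2 = 62.4963 / 8 = 7.812

7.812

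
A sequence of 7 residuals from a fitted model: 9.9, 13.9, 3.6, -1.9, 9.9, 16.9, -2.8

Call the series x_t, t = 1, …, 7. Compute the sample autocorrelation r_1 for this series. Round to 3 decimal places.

-0.194

Mean x̄ = (9.9 + 13.9 + 3.6 − 1.9 + 9.9 + 16.9 − 2.8)/7 = 7.0714
Deviations from mean: 2.8286, 6.8286, -3.4714, -8.9714, 2.8286, 9.8286, -9.8714
Σ(x_t−x̄)(x_{t+1}−x̄) = (19.3151) + (-23.7049) + (31.1437) + (-25.3763) + (27.8008) + (-97.0220) = -67.8437
Denominator Σ(x_t−x̄)² = 349.2143
r_1 = -67.8437 / 349.2143 = -0.194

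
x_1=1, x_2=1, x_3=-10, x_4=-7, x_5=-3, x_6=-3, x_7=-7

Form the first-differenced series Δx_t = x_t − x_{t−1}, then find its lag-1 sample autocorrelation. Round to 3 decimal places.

-0.186

First differences Δx: 0, -11, 3, 4, 0, -4
Mean of differences = -1.3333
Numerator Σ(Δx_t−Δx̄)(Δx_{t+1}−Δx̄) = -28.1111
Denominator Σ(Δx_t−Δx̄)² = 151.3333
r_1(Δx) = -28.1111 / 151.3333 = -0.186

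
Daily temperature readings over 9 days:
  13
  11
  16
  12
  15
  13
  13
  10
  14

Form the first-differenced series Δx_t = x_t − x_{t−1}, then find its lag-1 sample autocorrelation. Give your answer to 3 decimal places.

First differences Δx: -2, 5, -4, 3, -2, 0, -3, 4
Mean of differences = 0.1250
Numerator Σ(Δx_t−Δx̄)(Δx_{t+1}−Δx̄) = -59.8906
Denominator Σ(Δx_t−Δx̄)² = 82.8750
r_1(Δx) = -59.8906 / 82.8750 = -0.723

-0.723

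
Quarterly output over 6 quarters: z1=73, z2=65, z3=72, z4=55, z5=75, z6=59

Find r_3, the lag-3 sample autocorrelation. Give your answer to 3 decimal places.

Mean z̄ = (73 + 65 + 72 + 55 + 75 + 59)/6 = 66.5000
Deviations from mean: 6.5000, -1.5000, 5.5000, -11.5000, 8.5000, -7.5000
Numerator Σ_{t=1}^{3}(z_t−z̄)(z_{t+3}−z̄) = -128.7500
Denominator Σ(z_t−z̄)² = 335.5000
r_3 = -128.7500 / 335.5000 = -0.384

-0.384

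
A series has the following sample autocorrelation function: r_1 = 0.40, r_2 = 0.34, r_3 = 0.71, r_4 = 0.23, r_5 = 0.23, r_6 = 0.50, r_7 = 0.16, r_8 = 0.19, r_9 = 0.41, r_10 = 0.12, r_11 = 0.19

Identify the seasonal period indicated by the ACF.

The largest autocorrelation is r_3 = 0.71, with weaker echoes at lags 6 (0.50) and 9 (0.41); the remaining lags stay at or below 0.40. The elevated value at lag 1 (0.40), dropping to 0.34 at lag 2, reflects decaying short-term dependence rather than seasonality.
The dominant spike at lag 3 indicates a seasonal period of 3.

3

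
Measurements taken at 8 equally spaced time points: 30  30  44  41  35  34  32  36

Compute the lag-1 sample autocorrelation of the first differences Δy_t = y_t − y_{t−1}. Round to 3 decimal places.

First differences Δy: 0, 14, -3, -6, -1, -2, 4
Mean of differences = 0.8571
Numerator Σ(Δy_t−Δȳ)(Δy_{t+1}−Δȳ) = -26.4490
Denominator Σ(Δy_t−Δȳ)² = 256.8571
r_1(Δy) = -26.4490 / 256.8571 = -0.103

-0.103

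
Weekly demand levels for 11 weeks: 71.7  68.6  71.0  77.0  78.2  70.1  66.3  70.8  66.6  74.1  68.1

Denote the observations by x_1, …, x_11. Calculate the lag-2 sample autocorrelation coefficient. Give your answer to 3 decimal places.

-0.137

Mean x̄ = (71.7 + 68.6 + 71.0 + 77.0 + 78.2 + 70.1 + 66.3 + 70.8 + 66.6 + 74.1 + 68.1)/11 = 71.1364
Numerator Σ_{t=1}^{9}(x_t−x̄)(x_{t+2}−x̄) = -21.0863
Denominator Σ(x_t−x̄)² = 154.2055
r_2 = -21.0863 / 154.2055 = -0.137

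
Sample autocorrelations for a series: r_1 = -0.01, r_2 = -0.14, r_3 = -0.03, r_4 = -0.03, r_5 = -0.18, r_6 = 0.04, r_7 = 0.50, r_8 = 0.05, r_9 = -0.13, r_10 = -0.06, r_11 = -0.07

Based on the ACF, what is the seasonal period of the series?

7

The largest autocorrelation is r_7 = 0.50; the remaining lags stay at or below 0.05.
The dominant spike at lag 7 indicates a seasonal period of 7.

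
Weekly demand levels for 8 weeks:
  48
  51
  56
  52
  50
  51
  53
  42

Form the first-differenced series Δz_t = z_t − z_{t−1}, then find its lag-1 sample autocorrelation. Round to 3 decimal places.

-0.103

First differences Δz: 3, 5, -4, -2, 1, 2, -11
Mean of differences = -0.8571
Numerator Σ(Δz_t−Δz̄)(Δz_{t+1}−Δz̄) = -18.0204
Denominator Σ(Δz_t−Δz̄)² = 174.8571
r_1(Δz) = -18.0204 / 174.8571 = -0.103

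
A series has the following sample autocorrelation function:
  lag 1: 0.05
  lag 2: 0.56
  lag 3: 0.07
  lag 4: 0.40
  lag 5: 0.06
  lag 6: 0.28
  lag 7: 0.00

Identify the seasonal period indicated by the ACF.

2

The largest autocorrelation is r_2 = 0.56, with weaker echoes at lags 4 (0.40) and 6 (0.28); the remaining lags stay at or below 0.07.
The dominant spike at lag 2 indicates a seasonal period of 2.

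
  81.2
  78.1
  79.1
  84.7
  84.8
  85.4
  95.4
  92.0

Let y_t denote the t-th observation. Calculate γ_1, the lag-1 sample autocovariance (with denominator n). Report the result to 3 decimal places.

Mean ȳ = (81.2 + 78.1 + 79.1 + 84.7 + 84.8 + 85.4 + 95.4 + 92.0)/8 = 85.0875
Σ_{t=1}^{7}(y_t−ȳ)(y_{t+1}−ȳ) = 145.8511
γ_1 = 145.8511 / 8 = 18.231

18.231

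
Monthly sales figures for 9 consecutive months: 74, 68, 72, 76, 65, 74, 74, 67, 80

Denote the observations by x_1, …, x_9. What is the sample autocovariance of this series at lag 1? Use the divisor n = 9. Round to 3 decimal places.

-10.475

Mean x̄ = (74 + 68 + 72 + 76 + 65 + 74 + 74 + 67 + 80)/9 = 72.2222
Σ_{t=1}^{8}(x_t−x̄)(x_{t+1}−x̄) = -94.2716
γ_1 = -94.2716 / 9 = -10.475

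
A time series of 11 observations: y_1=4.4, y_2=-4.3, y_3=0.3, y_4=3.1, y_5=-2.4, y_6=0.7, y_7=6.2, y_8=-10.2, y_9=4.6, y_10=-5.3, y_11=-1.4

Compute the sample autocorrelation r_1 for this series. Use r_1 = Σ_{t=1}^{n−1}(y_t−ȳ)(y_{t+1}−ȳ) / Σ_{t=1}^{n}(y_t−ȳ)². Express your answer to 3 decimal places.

-0.627

Mean ȳ = (4.4 − 4.3 + 0.3 + 3.1 − 2.4 + 0.7 + 6.2 − 10.2 + 4.6 − 5.3 − 1.4)/11 = -0.3909
Numerator Σ_{t=1}^{10}(y_t−ȳ)(y_{t+1}−ȳ) = -154.1864
Denominator Σ(y_t−ȳ)² = 245.8091
r_1 = -154.1864 / 245.8091 = -0.627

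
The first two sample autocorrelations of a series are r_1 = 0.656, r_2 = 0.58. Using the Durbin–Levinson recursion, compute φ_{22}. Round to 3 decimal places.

φ_{22} = (r_2 − r_1²) / (1 − r_1²)
r_1² = (0.656)² = 0.430336
Numerator = 0.58 − 0.4303 = 0.1497; denominator = 1 − 0.4303 = 0.5697
φ_{22} = 0.1497 / 0.5697 = 0.263

0.263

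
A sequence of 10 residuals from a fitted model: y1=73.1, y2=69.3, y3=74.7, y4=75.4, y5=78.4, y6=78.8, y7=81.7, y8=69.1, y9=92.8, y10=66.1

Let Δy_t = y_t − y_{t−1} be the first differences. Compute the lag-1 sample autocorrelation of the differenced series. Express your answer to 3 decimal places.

-0.646

First differences Δy: -3.8, 5.4, 0.7, 3.0, 0.4, 2.9, -12.6, 23.7, -26.7
Mean of differences = -0.7778
Numerator Σ(Δy_t−Δȳ)(Δy_{t+1}−Δȳ) = -962.5572
Denominator Σ(Δy_t−Δȳ)² = 1489.5556
r_1(Δy) = -962.5572 / 1489.5556 = -0.646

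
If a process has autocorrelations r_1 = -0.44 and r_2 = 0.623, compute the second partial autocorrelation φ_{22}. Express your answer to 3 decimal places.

φ_{22} = (r_2 − r_1²) / (1 − r_1²)
r_1² = (-0.44)² = 0.1936
Numerator = 0.623 − 0.1936 = 0.4294; denominator = 1 − 0.1936 = 0.8064
φ_{22} = 0.4294 / 0.8064 = 0.532

0.532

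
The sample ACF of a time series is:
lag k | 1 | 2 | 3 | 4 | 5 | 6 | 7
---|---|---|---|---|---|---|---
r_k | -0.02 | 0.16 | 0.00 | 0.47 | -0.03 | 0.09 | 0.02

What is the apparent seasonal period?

The largest autocorrelation is r_4 = 0.47; the remaining lags stay at or below 0.16.
The dominant spike at lag 4 indicates a seasonal period of 4.

4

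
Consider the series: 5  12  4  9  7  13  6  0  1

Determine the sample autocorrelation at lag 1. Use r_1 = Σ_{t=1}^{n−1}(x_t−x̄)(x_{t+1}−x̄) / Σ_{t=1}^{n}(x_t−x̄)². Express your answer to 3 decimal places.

Mean x̄ = (5 + 12 + 4 + 9 + 7 + 13 + 6 + 0 + 1)/9 = 6.3333
Numerator Σ_{t=1}^{8}(x_t−x̄)(x_{t+1}−x̄) = 12.8889
Denominator Σ(x_t−x̄)² = 160.0000
r_1 = 12.8889 / 160.0000 = 0.081

0.081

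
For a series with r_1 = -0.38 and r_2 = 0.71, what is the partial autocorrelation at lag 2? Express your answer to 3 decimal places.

φ_{22} = (r_2 − r_1²) / (1 − r_1²)
r_1² = (-0.38)² = 0.1444
Numerator = 0.71 − 0.1444 = 0.5656; denominator = 1 − 0.1444 = 0.8556
φ_{22} = 0.5656 / 0.8556 = 0.661

0.661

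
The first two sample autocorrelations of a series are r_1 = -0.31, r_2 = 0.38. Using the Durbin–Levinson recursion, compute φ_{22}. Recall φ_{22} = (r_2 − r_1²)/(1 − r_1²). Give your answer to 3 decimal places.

0.314

φ_{22} = (r_2 − r_1²) / (1 − r_1²)
r_1² = (-0.31)² = 0.0961
Numerator = 0.38 − 0.0961 = 0.2839; denominator = 1 − 0.0961 = 0.9039
φ_{22} = 0.2839 / 0.9039 = 0.314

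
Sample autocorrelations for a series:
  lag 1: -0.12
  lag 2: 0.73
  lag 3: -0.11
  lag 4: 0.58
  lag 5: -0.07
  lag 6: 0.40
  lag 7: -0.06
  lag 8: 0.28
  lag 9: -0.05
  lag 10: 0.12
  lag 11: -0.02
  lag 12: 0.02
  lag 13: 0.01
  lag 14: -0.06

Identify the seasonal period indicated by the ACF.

The largest autocorrelation is r_2 = 0.73, with weaker echoes at lags 4 (0.58), 6 (0.40) and 8 (0.28); the remaining lags stay at or below 0.12.
The dominant spike at lag 2 indicates a seasonal period of 2.

2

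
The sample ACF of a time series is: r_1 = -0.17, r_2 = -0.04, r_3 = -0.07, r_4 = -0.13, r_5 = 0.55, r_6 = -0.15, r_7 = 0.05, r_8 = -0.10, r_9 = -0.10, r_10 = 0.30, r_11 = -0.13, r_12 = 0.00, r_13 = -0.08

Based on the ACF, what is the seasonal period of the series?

5

The largest autocorrelation is r_5 = 0.55, with a weaker echo at lag 10 (0.30); the remaining lags stay at or below 0.05.
The dominant spike at lag 5 indicates a seasonal period of 5.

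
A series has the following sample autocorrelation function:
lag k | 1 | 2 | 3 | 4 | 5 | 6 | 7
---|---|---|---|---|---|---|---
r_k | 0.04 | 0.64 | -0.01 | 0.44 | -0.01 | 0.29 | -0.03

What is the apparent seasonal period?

2

The largest autocorrelation is r_2 = 0.64, with weaker echoes at lags 4 (0.44) and 6 (0.29); the remaining lags stay at or below 0.04.
The dominant spike at lag 2 indicates a seasonal period of 2.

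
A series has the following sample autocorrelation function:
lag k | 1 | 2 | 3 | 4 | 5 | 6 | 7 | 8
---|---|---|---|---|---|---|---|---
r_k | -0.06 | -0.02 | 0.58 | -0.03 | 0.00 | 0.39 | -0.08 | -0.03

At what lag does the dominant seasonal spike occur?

3

The largest autocorrelation is r_3 = 0.58, with a weaker echo at lag 6 (0.39); the remaining lags stay at or below 0.00.
The dominant spike at lag 3 indicates a seasonal period of 3.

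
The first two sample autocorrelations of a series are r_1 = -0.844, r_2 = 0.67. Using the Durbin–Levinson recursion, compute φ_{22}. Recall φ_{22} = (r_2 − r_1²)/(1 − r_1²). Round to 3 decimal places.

-0.147

φ_{22} = (r_2 − r_1²) / (1 − r_1²)
r_1² = (-0.844)² = 0.712336
Numerator = 0.67 − 0.7123 = -0.0423; denominator = 1 − 0.7123 = 0.2877
φ_{22} = -0.0423 / 0.2877 = -0.147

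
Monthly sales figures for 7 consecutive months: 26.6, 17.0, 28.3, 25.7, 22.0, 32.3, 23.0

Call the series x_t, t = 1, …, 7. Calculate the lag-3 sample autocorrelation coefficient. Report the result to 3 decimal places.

Mean x̄ = (26.6 + 17.0 + 28.3 + 25.7 + 22.0 + 32.3 + 23.0)/7 = 24.9857
Deviations from mean: 1.6143, -7.9857, 3.3143, 0.7143, -2.9857, 7.3143, -1.9857
Σ(x_t−x̄)(x_{t+3}−x̄) = (1.1531) + (23.8431) + (24.2416) + (-1.4184) = 47.8194
Denominator Σ(x_t−x̄)² = 144.2286
r_3 = 47.8194 / 144.2286 = 0.332

0.332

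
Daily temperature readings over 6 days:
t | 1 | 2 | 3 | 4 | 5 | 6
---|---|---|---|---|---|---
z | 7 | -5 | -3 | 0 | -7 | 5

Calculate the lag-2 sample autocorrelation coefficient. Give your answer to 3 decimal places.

-0.013

Mean z̄ = (7 − 5 − 3 + 0 − 7 + 5)/6 = -0.5000
Σ(z_t−z̄)(z_{t+2}−z̄) = (-18.7500) + (-2.2500) + (16.2500) + (2.7500) = -2.0000
Denominator Σ(z_t−z̄)² = 155.5000
r_2 = -2.0000 / 155.5000 = -0.013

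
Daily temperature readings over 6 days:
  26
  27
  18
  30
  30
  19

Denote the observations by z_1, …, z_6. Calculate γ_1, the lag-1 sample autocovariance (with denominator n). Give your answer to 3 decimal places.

Mean z̄ = (26 + 27 + 18 + 30 + 30 + 19)/6 = 25.0000
Σ_{t=1}^{5}(z_t−z̄)(z_{t+1}−z̄) = -52.0000
γ_1 = -52.0000 / 6 = -8.667

-8.667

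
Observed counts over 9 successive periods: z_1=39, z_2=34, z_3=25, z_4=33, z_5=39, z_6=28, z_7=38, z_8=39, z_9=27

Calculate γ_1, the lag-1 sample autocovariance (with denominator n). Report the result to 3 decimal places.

-7.343

Mean z̄ = (39 + 34 + 25 + 33 + 39 + 28 + 38 + 39 + 27)/9 = 33.5556
Σ_{t=1}^{8}(z_t−z̄)(z_{t+1}−z̄) = -66.0864
γ_1 = -66.0864 / 9 = -7.343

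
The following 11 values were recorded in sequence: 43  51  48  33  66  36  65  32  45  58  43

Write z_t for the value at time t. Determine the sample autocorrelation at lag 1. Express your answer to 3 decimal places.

Mean z̄ = (43 + 51 + 48 + 33 + 66 + 36 + 65 + 32 + 45 + 58 + 43)/11 = 47.2727
Numerator Σ_{t=1}^{10}(z_t−z̄)(z_{t+1}−z̄) = -1008.0744
Denominator Σ(z_t−z̄)² = 1400.1818
r_1 = -1008.0744 / 1400.1818 = -0.720

-0.720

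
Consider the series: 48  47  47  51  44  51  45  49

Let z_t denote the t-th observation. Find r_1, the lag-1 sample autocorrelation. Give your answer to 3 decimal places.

-0.853

Mean z̄ = (48 + 47 + 47 + 51 + 44 + 51 + 45 + 49)/8 = 47.7500
Numerator Σ_{t=1}^{7}(z_t−z̄)(z_{t+1}−z̄) = -38.8125
Denominator Σ(z_t−z̄)² = 45.5000
r_1 = -38.8125 / 45.5000 = -0.853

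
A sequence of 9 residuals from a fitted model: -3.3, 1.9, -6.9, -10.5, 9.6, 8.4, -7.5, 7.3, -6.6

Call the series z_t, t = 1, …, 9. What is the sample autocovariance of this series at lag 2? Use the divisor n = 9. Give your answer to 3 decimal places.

Mean z̄ = (-3.3 + 1.9 − 6.9 − 10.5 + 9.6 + 8.4 − 7.5 + 7.3 − 6.6)/9 = -0.8444
Σ_{t=1}^{7}(z_t−z̄)(z_{t+2}−z̄) = -120.0528
γ_2 = -120.0528 / 9 = -13.339

-13.339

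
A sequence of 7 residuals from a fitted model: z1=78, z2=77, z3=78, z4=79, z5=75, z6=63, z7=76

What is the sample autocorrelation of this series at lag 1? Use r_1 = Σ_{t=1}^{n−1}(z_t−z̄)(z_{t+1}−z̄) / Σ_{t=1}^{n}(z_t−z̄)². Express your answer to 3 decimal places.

Mean z̄ = (78 + 77 + 78 + 79 + 75 + 63 + 76)/7 = 75.1429
Deviations from mean: 2.8571, 1.8571, 2.8571, 3.8571, -0.1429, -12.1429, 0.8571
Σ(z_t−z̄)(z_{t+1}−z̄) = (5.3061) + (5.3061) + (11.0204) + (-0.5510) + (1.7347) + (-10.4082) = 12.4082
Denominator Σ(z_t−z̄)² = 182.8571
r_1 = 12.4082 / 182.8571 = 0.068

0.068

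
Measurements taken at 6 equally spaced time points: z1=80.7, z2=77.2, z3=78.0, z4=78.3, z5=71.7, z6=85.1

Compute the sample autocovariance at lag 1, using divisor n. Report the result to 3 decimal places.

-7.605

Mean z̄ = (80.7 + 77.2 + 78.0 + 78.3 + 71.7 + 85.1)/6 = 78.5000
Deviations: 2.2000, -1.3000, -0.5000, -0.2000, -6.8000, 6.6000
Σ_{t=1}^{5}(z_t−z̄)(z_{t+1}−z̄) = -45.6300
γ_1 = -45.6300 / 6 = -7.605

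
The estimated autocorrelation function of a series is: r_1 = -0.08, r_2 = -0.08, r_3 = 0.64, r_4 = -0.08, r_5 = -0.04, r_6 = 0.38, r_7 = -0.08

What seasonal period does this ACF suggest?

The largest autocorrelation is r_3 = 0.64, with a weaker echo at lag 6 (0.38); the remaining lags stay at or below -0.04.
The dominant spike at lag 3 indicates a seasonal period of 3.

3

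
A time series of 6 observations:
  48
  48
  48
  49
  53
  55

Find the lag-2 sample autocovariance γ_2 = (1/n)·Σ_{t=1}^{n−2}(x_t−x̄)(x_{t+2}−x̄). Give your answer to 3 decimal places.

-0.759

Mean x̄ = (48 + 48 + 48 + 49 + 53 + 55)/6 = 50.1667
Σ_{t=1}^{4}(x_t−x̄)(x_{t+2}−x̄) = -4.5556
γ_2 = -4.5556 / 6 = -0.759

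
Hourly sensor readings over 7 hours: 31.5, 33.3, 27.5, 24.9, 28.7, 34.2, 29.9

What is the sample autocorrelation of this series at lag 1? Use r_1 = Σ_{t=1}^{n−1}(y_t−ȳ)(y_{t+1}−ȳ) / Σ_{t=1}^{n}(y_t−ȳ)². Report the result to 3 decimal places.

Mean ȳ = (31.5 + 33.3 + 27.5 + 24.9 + 28.7 + 34.2 + 29.9)/7 = 30.0000
Deviations from mean: 1.5000, 3.3000, -2.5000, -5.1000, -1.3000, 4.2000, -0.1000
Numerator Σ_{t=1}^{6}(y_t−ȳ)(y_{t+1}−ȳ) = 10.2000
Denominator Σ(y_t−ȳ)² = 64.7400
r_1 = 10.2000 / 64.7400 = 0.158

0.158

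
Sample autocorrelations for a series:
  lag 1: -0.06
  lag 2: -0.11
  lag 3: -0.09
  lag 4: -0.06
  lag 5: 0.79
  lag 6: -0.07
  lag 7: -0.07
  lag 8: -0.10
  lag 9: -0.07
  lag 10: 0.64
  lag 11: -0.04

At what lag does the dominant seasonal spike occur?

5

The largest autocorrelation is r_5 = 0.79, with a weaker echo at lag 10 (0.64); the remaining lags stay at or below -0.04.
The dominant spike at lag 5 indicates a seasonal period of 5.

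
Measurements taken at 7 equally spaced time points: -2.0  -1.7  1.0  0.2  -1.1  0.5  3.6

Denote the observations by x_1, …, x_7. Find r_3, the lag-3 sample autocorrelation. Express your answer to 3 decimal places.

0.119

Mean x̄ = (-2.0 − 1.7 + 1.0 + 0.2 − 1.1 + 0.5 + 3.6)/7 = 0.0714
Numerator Σ_{t=1}^{4}(x_t−x̄)(x_{t+3}−x̄) = 2.6604
Denominator Σ(x_t−x̄)² = 22.3143
r_3 = 2.6604 / 22.3143 = 0.119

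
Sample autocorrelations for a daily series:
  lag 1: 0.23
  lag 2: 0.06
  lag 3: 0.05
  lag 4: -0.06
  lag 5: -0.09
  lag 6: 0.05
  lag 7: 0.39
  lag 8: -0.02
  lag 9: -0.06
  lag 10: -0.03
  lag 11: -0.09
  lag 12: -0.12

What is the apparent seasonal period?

The largest autocorrelation is r_7 = 0.39; the remaining lags stay at or below 0.23. The elevated value at lag 1 (0.23), dropping to 0.06 at lag 2, reflects decaying short-term dependence rather than seasonality.
The dominant spike at lag 7 indicates a seasonal period of 7.

7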